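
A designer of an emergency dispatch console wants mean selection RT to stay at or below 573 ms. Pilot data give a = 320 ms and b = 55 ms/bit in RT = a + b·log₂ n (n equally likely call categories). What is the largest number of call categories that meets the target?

24

Set 320 + 55·log₂ n ≤ 573 → log₂ n ≤ (573 − 320)/55 = 4.6000.
So n ≤ 2^4.6000 = 24.251; the largest integer n is 24.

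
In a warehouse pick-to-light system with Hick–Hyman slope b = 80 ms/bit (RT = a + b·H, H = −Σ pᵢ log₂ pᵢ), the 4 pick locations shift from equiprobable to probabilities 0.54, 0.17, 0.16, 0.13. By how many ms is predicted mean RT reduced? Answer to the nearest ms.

22 ms

The RT saving is b·ΔH. Equiprobable H₀ = log₂(4) = 2.0000 bits; with the given probabilities H = 1.7203 bits.
b·(H₀ − H) = 80 × (2.0000 − 1.7203) = 22.38 ms.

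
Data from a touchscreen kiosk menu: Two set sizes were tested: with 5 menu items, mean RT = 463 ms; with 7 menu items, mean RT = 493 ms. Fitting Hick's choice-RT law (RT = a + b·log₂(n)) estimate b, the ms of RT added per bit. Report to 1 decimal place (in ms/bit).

61.8 ms/bit

The slope on a log₂ axis is (493 − 463) / (2.8074 − 2.3219) = 61.801 ms/bit.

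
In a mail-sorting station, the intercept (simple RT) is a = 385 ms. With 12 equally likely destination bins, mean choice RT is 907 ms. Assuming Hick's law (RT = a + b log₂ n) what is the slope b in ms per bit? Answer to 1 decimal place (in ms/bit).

145.6 ms/bit

log₂(12) = 3.5850 bits.
b = (RT − a)/log₂ n = (907 − 385) / 3.5850 = 145.608 ms/bit.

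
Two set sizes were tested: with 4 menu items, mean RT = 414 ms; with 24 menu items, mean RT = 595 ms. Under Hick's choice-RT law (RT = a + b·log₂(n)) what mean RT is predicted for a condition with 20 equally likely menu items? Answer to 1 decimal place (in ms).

576.6 ms

Fit slope and intercept:
  b = (595 − 414) / (log₂ 24 − log₂ 4) = 181 / (4.5850 − 2) = 70.020 ms/bit
  a = 414 − 70.020 × 2 = 273.959 ms
Then RT(20) = 273.959 + 70.020 × log₂ 20 = 273.959 + 70.020 × 4.3219 ≈ 576.582 ms.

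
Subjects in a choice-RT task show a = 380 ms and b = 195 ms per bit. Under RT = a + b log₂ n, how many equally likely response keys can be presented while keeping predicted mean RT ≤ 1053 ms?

195·log₂ n ≤ 1053 − 380 = 673, giving log₂ n ≤ 3.4513 and n ≤ 10.938. The largest whole number is 10.

10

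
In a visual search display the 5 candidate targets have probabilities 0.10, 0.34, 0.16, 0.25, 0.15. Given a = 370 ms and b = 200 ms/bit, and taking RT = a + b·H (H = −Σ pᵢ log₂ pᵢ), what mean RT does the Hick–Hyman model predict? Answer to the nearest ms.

809 ms

H = 0.10·log₂(1/0.10) + 0.34·log₂(1/0.34) + 0.16·log₂(1/0.16) + 0.25·log₂(1/0.25) + 0.15·log₂(1/0.15) = 2.1949 bits.
RT = 370 + 200 × 2.1949 = 808.99 ms.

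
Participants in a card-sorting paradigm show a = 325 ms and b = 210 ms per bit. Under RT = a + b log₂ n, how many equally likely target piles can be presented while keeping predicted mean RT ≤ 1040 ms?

10

Set 325 + 210·log₂ n ≤ 1040 → log₂ n ≤ (1040 − 325)/210 = 3.4048.
So n ≤ 2^3.4048 = 10.591; the largest integer n is 10.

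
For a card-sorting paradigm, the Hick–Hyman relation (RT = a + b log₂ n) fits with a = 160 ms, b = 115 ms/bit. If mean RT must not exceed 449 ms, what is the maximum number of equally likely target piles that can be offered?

5

115·log₂ n ≤ 449 − 160 = 289, giving log₂ n ≤ 2.5130 and n ≤ 5.708. The largest whole number is 5.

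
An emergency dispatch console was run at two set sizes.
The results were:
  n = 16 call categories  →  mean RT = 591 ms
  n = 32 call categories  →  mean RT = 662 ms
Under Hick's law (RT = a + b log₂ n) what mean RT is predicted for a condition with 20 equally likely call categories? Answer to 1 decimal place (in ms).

613.9 ms

RT is linear in log₂ n, so two points fix the line:
  b = (662 − 591) / (log₂ 32 − log₂ 16) = 71 / (5 − 4) = 71.000 ms/bit
  a = 591 − 71.000 × 4 = 307.000 ms
Then RT(20) = 307.000 + 71.000 × log₂ 20 = 307.000 + 71.000 × 4.3219 ≈ 613.857 ms.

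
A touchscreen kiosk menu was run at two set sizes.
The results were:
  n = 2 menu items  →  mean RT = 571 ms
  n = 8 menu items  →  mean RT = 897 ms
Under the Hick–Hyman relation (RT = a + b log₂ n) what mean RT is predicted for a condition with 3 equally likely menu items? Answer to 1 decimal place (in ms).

666.3 ms

Solve the two-equation system in a and b:
  b = (897 − 571) / (log₂ 8 − log₂ 2) = 326 / (3 − 1) = 163.000 ms/bit
  a = 571 − 163.000 × 1 = 408.000 ms
Then RT(3) = 408.000 + 163.000 × log₂ 3 = 408.000 + 163.000 × 1.5850 ≈ 666.349 ms.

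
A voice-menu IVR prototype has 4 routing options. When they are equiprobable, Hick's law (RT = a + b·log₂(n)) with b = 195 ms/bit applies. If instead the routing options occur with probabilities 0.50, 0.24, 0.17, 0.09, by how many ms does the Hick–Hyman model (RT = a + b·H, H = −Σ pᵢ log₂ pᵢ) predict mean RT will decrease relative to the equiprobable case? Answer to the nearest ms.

50 ms

Equiprobable entropy H₀ = log₂ 4 = 2.0000 bits.
Skewed entropy H = −Σ pᵢ log₂ pᵢ = 1.7414 bits.
ΔRT = b·(H₀ − H) = 195 × 0.2586 = 50.43 ms.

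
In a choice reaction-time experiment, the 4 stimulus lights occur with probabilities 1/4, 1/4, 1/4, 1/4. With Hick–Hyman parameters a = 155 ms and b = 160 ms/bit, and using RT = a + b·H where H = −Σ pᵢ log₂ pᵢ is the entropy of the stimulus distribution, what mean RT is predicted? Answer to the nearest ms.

Each term −pᵢ log₂ pᵢ: 0.25·2 + 0.25·2 + 0.25·2 + 0.25·2; summed, H = 2.000 bits.
Mean RT = a + bH = 155 + 160·2.000 = 475.00 ms.

475 ms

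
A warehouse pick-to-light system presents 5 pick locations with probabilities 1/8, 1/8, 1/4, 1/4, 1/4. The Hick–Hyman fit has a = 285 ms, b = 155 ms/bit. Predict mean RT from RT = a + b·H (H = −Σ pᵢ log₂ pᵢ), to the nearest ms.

Each term −pᵢ log₂ pᵢ: 0.125·3 + 0.125·3 + 0.25·2 + 0.25·2 + 0.25·2; summed, H = 2.250 bits.
Mean RT = a + bH = 285 + 155·2.250 = 633.75 ms.

634 ms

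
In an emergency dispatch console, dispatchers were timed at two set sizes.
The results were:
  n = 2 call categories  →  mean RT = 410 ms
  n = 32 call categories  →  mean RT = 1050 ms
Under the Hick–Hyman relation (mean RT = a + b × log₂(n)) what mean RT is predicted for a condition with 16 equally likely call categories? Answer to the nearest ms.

890 ms

Solve the two-equation system in a and b:
  b = (1050 − 410) / (log₂ 32 − log₂ 2) = 640 / (5 − 1) = 160 ms/bit
  a = 410 − 160 × 1 = 250 ms
Then RT(16) = 250 + 160 × log₂ 16 = 250 + 160 × 4 ≈ 890.000 ms.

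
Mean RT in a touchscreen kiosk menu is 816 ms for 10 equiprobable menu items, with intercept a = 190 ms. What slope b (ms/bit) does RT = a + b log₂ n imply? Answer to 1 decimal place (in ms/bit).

188.4 ms/bit

b = (816 − 190) / log₂(10) = 626 / 3.3219 = 188.445 ms/bit.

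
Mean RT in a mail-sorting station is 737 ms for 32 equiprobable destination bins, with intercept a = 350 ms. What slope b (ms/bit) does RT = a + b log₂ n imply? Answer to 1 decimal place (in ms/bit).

77.4 ms/bit

32 alternatives carry log₂ 32 = 5 bits; the choice cost is 737 − 350 = 387 ms, so b = 387/5 = 77.400 ms/bit.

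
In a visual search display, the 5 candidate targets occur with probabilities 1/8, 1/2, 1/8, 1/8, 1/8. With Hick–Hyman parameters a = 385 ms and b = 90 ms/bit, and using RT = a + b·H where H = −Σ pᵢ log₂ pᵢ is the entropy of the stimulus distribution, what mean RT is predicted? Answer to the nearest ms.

565 ms

Each term −pᵢ log₂ pᵢ: 0.125·3 + 0.5·1 + 0.125·3 + 0.125·3 + 0.125·3; summed, H = 2.000 bits.
Mean RT = a + bH = 385 + 90·2.000 = 565.00 ms.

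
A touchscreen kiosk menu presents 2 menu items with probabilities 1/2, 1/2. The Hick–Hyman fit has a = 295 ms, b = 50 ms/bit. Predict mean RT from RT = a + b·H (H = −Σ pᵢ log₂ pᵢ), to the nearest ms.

345 ms

H = −Σ pᵢ log₂ pᵢ = 0.5·1 + 0.5·1 = 1.000 bits.
RT = 295 + 50 × 1.000 = 345.00 ms.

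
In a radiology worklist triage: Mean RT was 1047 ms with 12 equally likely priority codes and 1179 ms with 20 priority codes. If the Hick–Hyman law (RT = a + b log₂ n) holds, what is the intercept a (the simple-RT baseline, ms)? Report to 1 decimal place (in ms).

b = (RT₂ − RT₁)/(log₂ n₂ − log₂ n₁) = (1179 − 1047)/(4.3219 − 3.5850) = 179.113 ms/bit.
Intercept: a = 1047 − 179.113·log₂(12) = 404.887 ms.

404.9 ms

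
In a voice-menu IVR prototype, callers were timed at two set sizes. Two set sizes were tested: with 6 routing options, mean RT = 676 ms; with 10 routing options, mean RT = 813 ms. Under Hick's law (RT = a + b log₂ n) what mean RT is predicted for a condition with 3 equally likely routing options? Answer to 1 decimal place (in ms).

490.1 ms

Solve the two-equation system in a and b:
  b = (813 − 676) / (log₂ 10 − log₂ 6) = 137 / (3.3219 − 2.5850) = 185.897 ms/bit
  a = 676 − 185.897 × 2.5850 = 195.462 ms
Then RT(3) = 195.462 + 185.897 × log₂ 3 = 195.462 + 185.897 × 1.5850 ≈ 490.103 ms.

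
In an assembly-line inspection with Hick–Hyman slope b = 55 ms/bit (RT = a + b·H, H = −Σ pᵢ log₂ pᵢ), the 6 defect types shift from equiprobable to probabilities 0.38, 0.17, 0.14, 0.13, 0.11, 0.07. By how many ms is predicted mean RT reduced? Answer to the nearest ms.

12 ms

Equiprobable entropy H₀ = log₂ 6 = 2.5850 bits.
Skewed entropy H = −Σ pᵢ log₂ pᵢ = 2.3636 bits.
ΔRT = b·(H₀ − H) = 55 × 0.2213 = 12.17 ms.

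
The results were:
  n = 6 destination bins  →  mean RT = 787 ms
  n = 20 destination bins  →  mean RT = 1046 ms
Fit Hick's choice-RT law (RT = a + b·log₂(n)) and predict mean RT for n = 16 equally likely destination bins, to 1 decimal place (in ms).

998.0 ms

With log₂ n on the abscissa the relation is linear; from the two conditions:
  b = (1046 − 787) / (log₂ 20 − log₂ 6) = 259 / (4.3219 − 2.5850) = 149.111 ms/bit
  a = 787 − 149.111 × 2.5850 = 401.555 ms
Then RT(16) = 401.555 + 149.111 × log₂ 16 = 401.555 + 149.111 × 4 ≈ 997.997 ms.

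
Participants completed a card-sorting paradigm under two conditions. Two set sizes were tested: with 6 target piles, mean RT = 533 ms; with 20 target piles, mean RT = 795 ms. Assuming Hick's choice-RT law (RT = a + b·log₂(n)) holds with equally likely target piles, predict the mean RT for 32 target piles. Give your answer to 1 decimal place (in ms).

Fit slope and intercept:
  b = (795 − 533) / (log₂ 20 − log₂ 6) = 262 / (4.3219 − 2.5850) = 150.838 ms/bit
  a = 533 − 150.838 × 2.5850 = 143.090 ms
Then RT(32) = 143.090 + 150.838 × log₂ 32 = 143.090 + 150.838 × 5 ≈ 897.279 ms.

897.3 ms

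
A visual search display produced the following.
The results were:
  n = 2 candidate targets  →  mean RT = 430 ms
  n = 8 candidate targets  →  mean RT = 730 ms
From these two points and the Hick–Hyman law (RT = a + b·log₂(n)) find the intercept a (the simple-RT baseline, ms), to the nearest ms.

Slope: b = (730 − 430) / (log₂ 8 − log₂ 2) = 300/2.0000 = 150 ms/bit.
a = RT₁ − b·log₂ n₁ = 430 − 150 × 1 = 280.000 ms.

280 ms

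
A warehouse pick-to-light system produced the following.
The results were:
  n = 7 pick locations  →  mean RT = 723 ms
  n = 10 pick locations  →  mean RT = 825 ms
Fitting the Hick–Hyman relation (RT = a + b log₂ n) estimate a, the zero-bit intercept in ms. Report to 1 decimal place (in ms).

b = (RT₂ − RT₁)/(log₂ n₂ − log₂ n₁) = (825 − 723)/(3.3219 − 2.8074) = 198.223 ms/bit.
Intercept: a = 723 − 198.223·log₂(7) = 166.519 ms.

166.5 ms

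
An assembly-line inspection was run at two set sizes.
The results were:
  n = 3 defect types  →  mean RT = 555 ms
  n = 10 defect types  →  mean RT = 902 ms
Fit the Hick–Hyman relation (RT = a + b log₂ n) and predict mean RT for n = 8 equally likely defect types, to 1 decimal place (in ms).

837.7 ms

With log₂ n on the abscissa the relation is linear; from the two conditions:
  b = (902 − 555) / (log₂ 10 − log₂ 3) = 347 / (3.3219 − 1.5850) = 199.774 ms/bit
  a = 555 − 199.774 × 1.5850 = 238.366 ms
Then RT(8) = 238.366 + 199.774 × log₂ 8 = 238.366 + 199.774 × 3 ≈ 837.687 ms.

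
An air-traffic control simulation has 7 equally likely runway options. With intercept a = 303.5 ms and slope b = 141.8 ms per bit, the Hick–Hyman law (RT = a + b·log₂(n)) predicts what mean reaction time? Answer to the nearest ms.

log₂(7) = 2.8074 bits, so RT = 303.5 + 141.8 × 2.8074 ≈ 701.583 ms.

702 ms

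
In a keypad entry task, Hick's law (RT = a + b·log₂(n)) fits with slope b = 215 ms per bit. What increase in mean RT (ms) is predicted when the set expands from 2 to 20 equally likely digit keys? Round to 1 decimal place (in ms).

714.2 ms

ΔRT = (a + b log₂ n₂) − (a + b log₂ n₁) = b·(log₂ n₂ − log₂ n₁).
log₂(20) − log₂(2) = 4.3219 − 1 = 3.3219.
ΔRT = 215 × 3.3219 = 714.215 ms.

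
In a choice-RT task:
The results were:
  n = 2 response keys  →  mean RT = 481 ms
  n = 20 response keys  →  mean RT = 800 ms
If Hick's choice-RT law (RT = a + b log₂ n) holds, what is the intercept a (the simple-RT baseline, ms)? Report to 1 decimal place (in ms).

385.0 ms

b = (RT₂ − RT₁)/(log₂ n₂ − log₂ n₁) = (800 − 481)/(4.3219 − 1) = 96.029 ms/bit.
a = RT₁ − b·log₂ n₁ = 481 − 96.029 × 1 = 384.971 ms.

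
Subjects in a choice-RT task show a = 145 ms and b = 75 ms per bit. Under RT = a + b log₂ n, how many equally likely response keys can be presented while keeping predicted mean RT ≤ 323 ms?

5

75·log₂ n ≤ 323 − 145 = 178, giving log₂ n ≤ 2.3733 and n ≤ 5.181. The largest whole number is 5.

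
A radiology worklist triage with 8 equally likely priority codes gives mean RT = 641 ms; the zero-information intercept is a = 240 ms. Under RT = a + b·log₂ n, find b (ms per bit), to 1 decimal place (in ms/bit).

8 alternatives carry log₂ 8 = 3 bits; the choice cost is 641 − 240 = 401 ms, so b = 401/3 = 133.667 ms/bit.

133.7 ms/bit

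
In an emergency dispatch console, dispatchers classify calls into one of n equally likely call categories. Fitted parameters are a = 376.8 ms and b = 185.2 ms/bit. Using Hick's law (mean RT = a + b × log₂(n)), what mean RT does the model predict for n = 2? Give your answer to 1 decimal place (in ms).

log₂(2) = 1 bits, so RT = 376.8 + 185.2 × 1 ≈ 562.000 ms.

562.0 ms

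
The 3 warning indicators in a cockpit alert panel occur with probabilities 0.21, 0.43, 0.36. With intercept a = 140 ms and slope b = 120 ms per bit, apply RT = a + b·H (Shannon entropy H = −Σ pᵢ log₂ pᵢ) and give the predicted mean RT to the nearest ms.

Entropy contributions −pᵢ log₂ pᵢ: 0.4728, 0.5236, 0.5306; sum H = 1.5270 bits.
RT = a + bH = 140 + 120·1.5270 = 323.24 ms.

323 ms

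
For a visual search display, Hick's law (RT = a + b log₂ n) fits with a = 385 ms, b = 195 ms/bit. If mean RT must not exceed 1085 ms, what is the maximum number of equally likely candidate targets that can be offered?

Set 385 + 195·log₂ n ≤ 1085 → log₂ n ≤ (1085 − 385)/195 = 3.5897.
So n ≤ 2^3.5897 = 12.040; the largest integer n is 12.

12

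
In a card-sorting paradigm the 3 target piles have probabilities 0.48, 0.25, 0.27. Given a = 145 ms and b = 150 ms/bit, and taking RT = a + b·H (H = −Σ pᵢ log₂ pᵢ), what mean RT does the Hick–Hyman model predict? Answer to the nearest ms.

H = 0.48·log₂(1/0.48) + 0.25·log₂(1/0.25) + 0.27·log₂(1/0.27) = 1.5183 bits.
RT = 145 + 150 × 1.5183 = 372.74 ms.

373 ms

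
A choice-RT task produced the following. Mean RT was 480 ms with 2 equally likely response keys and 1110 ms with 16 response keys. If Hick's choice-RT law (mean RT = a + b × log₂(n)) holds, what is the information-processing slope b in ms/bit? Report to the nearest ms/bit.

Slope: b = (1110 − 480) / (log₂ 16 − log₂ 2) = 630/3.0000 = 210 ms/bit.

210 ms/bit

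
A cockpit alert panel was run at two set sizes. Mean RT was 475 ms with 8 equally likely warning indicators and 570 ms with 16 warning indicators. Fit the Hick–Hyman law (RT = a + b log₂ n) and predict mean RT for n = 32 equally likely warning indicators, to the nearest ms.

With log₂ n on the abscissa the relation is linear; from the two conditions:
  b = (570 − 475) / (log₂ 16 − log₂ 8) = 95 / (4 − 3) = 95 ms/bit
  a = 475 − 95 × 3 = 190 ms
Then RT(32) = 190 + 95 × log₂ 32 = 190 + 95 × 5 ≈ 665.000 ms.

665 ms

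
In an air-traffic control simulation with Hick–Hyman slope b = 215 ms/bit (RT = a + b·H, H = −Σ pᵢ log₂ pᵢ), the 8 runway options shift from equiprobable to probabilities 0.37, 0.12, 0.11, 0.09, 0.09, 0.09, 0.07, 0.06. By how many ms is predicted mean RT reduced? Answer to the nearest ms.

65 ms

Equiprobable entropy H₀ = log₂ 8 = 3.0000 bits.
Skewed entropy H = −Σ pᵢ log₂ pᵢ = 2.6981 bits.
ΔRT = b·(H₀ − H) = 215 × 0.3019 = 64.90 ms.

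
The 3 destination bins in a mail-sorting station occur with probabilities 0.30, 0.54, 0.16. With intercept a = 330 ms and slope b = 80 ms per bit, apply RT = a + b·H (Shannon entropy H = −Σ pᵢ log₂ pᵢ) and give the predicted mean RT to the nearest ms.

444 ms

Entropy contributions −pᵢ log₂ pᵢ: 0.5211, 0.4800, 0.4230; sum H = 1.4241 bits.
RT = a + bH = 330 + 80·1.4241 = 443.93 ms.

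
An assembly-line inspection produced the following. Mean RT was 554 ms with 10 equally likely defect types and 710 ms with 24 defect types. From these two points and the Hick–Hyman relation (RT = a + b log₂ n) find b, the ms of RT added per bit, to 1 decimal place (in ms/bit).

123.5 ms/bit

Slope: b = (710 − 554) / (log₂ 24 − log₂ 10) = 156/1.2630 = 123.512 ms/bit.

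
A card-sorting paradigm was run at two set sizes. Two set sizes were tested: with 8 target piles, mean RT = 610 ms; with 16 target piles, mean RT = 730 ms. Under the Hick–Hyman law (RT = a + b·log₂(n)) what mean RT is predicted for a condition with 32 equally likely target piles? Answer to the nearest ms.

Solve the two-equation system in a and b:
  b = (730 − 610) / (log₂ 16 − log₂ 8) = 120 / (4 − 3) = 120 ms/bit
  a = 610 − 120 × 3 = 250 ms
Then RT(32) = 250 + 120 × log₂ 32 = 250 + 120 × 5 ≈ 850.000 ms.

850 ms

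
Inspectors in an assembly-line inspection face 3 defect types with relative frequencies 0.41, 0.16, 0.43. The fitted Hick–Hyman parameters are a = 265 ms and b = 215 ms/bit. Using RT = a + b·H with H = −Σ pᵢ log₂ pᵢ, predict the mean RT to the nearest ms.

Entropy contributions −pᵢ log₂ pᵢ: 0.5274, 0.4230, 0.5236; sum H = 1.4740 bits.
RT = a + bH = 265 + 215·1.4740 = 581.90 ms.

582 ms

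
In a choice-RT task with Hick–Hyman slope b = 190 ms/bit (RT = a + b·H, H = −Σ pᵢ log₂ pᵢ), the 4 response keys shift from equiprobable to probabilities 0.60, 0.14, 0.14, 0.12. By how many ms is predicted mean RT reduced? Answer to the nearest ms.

The RT saving is b·ΔH. Equiprobable H₀ = log₂(4) = 2.0000 bits; with the given probabilities H = 1.6035 bits.
b·(H₀ − H) = 190 × (2.0000 − 1.6035) = 75.34 ms.

75 ms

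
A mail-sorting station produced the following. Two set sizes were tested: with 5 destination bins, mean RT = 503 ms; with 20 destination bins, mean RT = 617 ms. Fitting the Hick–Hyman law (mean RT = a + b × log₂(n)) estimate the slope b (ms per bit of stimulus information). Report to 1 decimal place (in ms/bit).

57.0 ms/bit

The slope on a log₂ axis is (617 − 503) / (4.3219 − 2.3219) = 57.000 ms/bit.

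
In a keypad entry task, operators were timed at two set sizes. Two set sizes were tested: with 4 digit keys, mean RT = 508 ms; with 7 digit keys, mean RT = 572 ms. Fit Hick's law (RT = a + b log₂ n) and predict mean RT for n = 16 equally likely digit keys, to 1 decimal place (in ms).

With log₂ n on the abscissa the relation is linear; from the two conditions:
  b = (572 − 508) / (log₂ 7 − log₂ 4) = 64 / (2.8074 − 2) = 79.271 ms/bit
  a = 508 − 79.271 × 2 = 349.458 ms
Then RT(16) = 349.458 + 79.271 × log₂ 16 = 349.458 + 79.271 × 4 ≈ 666.542 ms.

666.5 ms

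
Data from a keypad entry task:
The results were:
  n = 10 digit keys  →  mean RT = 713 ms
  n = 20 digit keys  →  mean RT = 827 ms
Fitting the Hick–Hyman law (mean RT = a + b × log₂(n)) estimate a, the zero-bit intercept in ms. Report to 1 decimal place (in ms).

Slope: b = (827 − 713) / (log₂ 20 − log₂ 10) = 114/1.0000 = 114.000 ms/bit.
Intercept: a = 713 − 114.000·log₂(10) = 334.300 ms.

334.3 ms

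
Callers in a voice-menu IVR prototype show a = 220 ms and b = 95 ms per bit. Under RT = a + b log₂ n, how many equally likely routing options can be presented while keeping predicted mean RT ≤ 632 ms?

20

Set 220 + 95·log₂ n ≤ 632 → log₂ n ≤ (632 − 220)/95 = 4.3368.
So n ≤ 2^4.3368 = 20.208; the largest integer n is 20.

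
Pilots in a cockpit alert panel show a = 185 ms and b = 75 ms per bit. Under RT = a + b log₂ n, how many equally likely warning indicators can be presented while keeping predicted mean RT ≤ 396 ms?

75·log₂ n ≤ 396 − 185 = 211, giving log₂ n ≤ 2.8133 and n ≤ 7.029. The largest whole number is 7.

7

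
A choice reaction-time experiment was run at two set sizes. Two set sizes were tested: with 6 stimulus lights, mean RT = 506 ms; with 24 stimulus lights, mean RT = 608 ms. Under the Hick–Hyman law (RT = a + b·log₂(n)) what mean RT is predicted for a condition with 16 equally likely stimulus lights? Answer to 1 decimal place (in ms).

Fit slope and intercept:
  b = (608 − 506) / (log₂ 24 − log₂ 6) = 102 / (4.5850 − 2.5850) = 51.000 ms/bit
  a = 506 − 51.000 × 2.5850 = 374.167 ms
Then RT(16) = 374.167 + 51.000 × log₂ 16 = 374.167 + 51.000 × 4 ≈ 578.167 ms.

578.2 ms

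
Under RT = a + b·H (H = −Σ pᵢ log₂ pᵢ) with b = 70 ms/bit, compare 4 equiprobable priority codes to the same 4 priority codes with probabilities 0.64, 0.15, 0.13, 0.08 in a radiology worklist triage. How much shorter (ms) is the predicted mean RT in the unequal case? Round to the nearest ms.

The RT saving is b·ΔH. Equiprobable H₀ = log₂(4) = 2.0000 bits; with the given probabilities H = 1.4968 bits.
b·(H₀ − H) = 70 × (2.0000 − 1.4968) = 35.23 ms.

35 ms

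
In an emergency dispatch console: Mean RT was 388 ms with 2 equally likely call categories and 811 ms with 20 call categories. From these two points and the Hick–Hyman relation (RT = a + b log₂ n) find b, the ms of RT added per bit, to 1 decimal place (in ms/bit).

127.3 ms/bit

The slope on a log₂ axis is (811 − 388) / (4.3219 − 1) = 127.336 ms/bit.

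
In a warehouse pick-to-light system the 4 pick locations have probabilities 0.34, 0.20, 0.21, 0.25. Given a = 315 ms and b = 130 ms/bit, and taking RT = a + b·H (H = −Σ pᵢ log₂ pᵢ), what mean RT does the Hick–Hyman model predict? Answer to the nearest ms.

571 ms

Entropy contributions −pᵢ log₂ pᵢ: 0.5292, 0.4644, 0.4728, 0.5000; sum H = 1.9664 bits.
RT = a + bH = 315 + 130·1.9664 = 570.63 ms.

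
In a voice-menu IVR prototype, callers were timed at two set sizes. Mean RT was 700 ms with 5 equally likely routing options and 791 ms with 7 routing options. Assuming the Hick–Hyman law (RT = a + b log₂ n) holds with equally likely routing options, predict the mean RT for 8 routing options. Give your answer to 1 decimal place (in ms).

827.1 ms

RT is linear in log₂ n, so two points fix the line:
  b = (791 − 700) / (log₂ 7 − log₂ 5) = 91 / (2.8074 − 2.3219) = 187.464 ms/bit
  a = 700 − 187.464 × 2.3219 = 264.722 ms
Then RT(8) = 264.722 + 187.464 × log₂ 8 = 264.722 + 187.464 × 3 ≈ 827.114 ms.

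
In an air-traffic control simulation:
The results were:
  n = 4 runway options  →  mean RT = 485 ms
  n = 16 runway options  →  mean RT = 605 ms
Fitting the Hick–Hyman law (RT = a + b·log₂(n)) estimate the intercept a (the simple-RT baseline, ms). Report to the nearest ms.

Slope: b = (605 − 485) / (log₂ 16 − log₂ 4) = 120/2.0000 = 60 ms/bit.
Intercept: a = 485 − 60·log₂(4) = 365.000 ms.

365 ms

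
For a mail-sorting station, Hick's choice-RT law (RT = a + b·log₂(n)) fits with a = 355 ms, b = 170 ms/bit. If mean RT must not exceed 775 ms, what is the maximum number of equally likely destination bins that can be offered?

Information budget: (775 − 355)/170 = 2.4706 bits, so n ≤ 2^2.4706 = 5.543 → at most 5.

5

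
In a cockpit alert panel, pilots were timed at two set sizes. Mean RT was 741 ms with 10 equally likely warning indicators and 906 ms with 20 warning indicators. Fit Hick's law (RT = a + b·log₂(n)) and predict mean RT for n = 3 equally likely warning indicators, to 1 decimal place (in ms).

454.4 ms

With log₂ n on the abscissa the relation is linear; from the two conditions:
  b = (906 − 741) / (log₂ 20 − log₂ 10) = 165 / (4.3219 − 3.3219) = 165.000 ms/bit
  a = 741 − 165.000 × 3.3219 = 192.882 ms
Then RT(3) = 192.882 + 165.000 × log₂ 3 = 192.882 + 165.000 × 1.5850 ≈ 454.401 ms.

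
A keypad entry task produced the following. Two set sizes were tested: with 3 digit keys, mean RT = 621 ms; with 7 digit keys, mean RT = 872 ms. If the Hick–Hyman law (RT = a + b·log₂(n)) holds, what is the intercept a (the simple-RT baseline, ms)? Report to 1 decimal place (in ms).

Slope: b = (872 − 621) / (log₂ 7 − log₂ 3) = 251/1.2224 = 205.335 ms/bit.
a = RT₁ − b·log₂ n₁ = 621 − 205.335 × 1.5850 = 295.552 ms.

295.6 ms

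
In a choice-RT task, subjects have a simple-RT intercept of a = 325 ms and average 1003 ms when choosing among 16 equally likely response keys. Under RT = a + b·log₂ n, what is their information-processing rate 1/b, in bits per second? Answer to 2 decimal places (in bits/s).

5.90 bits/s

Choice component = 1003 − 325 = 678 ms over log₂(16) = 4 bits.
b = 678 / 4 = 169.500 ms/bit, so 1/b = 5.900 bits/s.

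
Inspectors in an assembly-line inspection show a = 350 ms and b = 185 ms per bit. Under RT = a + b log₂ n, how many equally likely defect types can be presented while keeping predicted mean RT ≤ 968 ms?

10

Information budget: (968 − 350)/185 = 3.3405 bits, so n ≤ 2^3.3405 = 10.130 → at most 10.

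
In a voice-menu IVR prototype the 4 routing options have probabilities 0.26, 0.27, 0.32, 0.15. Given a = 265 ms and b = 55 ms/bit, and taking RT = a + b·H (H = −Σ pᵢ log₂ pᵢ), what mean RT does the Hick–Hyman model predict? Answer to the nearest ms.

372 ms

Entropy contributions −pᵢ log₂ pᵢ: 0.5053, 0.5100, 0.5260, 0.4105; sum H = 1.9519 bits.
RT = a + bH = 265 + 55·1.9519 = 372.35 ms.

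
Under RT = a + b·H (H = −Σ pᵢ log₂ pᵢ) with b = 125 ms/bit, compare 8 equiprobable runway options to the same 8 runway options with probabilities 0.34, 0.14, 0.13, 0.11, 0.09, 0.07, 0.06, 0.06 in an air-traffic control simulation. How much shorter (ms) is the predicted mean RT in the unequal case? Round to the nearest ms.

Equiprobable entropy H₀ = log₂ 8 = 3.0000 bits.
Skewed entropy H = −Σ pᵢ log₂ pᵢ = 2.7275 bits.
ΔRT = b·(H₀ − H) = 125 × 0.2725 = 34.06 ms.

34 ms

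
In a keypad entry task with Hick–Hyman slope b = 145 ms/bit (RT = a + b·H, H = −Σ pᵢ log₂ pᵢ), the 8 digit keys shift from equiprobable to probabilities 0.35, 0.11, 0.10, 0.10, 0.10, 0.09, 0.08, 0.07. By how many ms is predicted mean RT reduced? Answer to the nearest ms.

The RT saving is b·ΔH. Equiprobable H₀ = log₂(8) = 3.0000 bits; with the given probabilities H = 2.7497 bits.
b·(H₀ − H) = 145 × (3.0000 − 2.7497) = 36.30 ms.

36 ms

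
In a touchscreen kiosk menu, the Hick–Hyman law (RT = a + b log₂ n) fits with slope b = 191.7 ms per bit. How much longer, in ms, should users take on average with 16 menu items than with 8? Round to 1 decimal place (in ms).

191.7 ms

Only the slope matters, since a is common to both: ΔRT = b·log₂(n₂/n₁).
log₂(16) − log₂(8) = log₂(16/8) = log₂(2) = 1.
ΔRT = 191.7 × 1.0000 = 191.700 ms.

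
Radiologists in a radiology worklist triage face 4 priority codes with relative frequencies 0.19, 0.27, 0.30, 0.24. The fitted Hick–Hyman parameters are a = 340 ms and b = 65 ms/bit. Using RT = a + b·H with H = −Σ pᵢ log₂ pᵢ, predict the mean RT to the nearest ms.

Entropy contributions −pᵢ log₂ pᵢ: 0.4552, 0.5100, 0.5211, 0.4941; sum H = 1.9805 bits.
RT = a + bH = 340 + 65·1.9805 = 468.73 ms.

469 ms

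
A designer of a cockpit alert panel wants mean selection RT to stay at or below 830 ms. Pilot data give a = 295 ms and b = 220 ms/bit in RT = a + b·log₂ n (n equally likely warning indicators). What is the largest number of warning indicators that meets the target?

5

Information budget: (830 − 295)/220 = 2.4318 bits, so n ≤ 2^2.4318 = 5.396 → at most 5.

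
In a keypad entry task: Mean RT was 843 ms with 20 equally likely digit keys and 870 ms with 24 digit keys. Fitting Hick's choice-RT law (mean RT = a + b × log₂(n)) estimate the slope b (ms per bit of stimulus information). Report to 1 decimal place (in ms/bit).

b = (RT₂ − RT₁)/(log₂ n₂ − log₂ n₁) = (870 − 843)/(4.5850 − 4.3219) = 102.648 ms/bit.

102.6 ms/bit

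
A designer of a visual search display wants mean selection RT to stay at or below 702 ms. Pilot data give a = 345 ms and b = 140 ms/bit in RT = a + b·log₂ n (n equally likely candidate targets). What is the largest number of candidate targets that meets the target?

5

140·log₂ n ≤ 702 − 345 = 357, giving log₂ n ≤ 2.5500 and n ≤ 5.856. The largest whole number is 5.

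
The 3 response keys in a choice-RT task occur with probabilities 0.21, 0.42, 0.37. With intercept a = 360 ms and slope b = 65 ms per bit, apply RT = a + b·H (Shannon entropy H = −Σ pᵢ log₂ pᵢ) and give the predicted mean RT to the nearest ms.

H = 0.21·log₂(1/0.21) + 0.42·log₂(1/0.42) + 0.37·log₂(1/0.37) = 1.5292 bits.
RT = 360 + 65 × 1.5292 = 459.40 ms.

459 ms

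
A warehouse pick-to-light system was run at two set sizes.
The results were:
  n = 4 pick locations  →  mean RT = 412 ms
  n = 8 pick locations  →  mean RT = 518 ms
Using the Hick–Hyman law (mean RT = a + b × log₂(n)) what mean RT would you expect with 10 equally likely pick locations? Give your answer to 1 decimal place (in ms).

RT is linear in log₂ n, so two points fix the line:
  b = (518 − 412) / (log₂ 8 − log₂ 4) = 106 / (3 − 2) = 106.000 ms/bit
  a = 412 − 106.000 × 2 = 200.000 ms
Then RT(10) = 200.000 + 106.000 × log₂ 10 = 200.000 + 106.000 × 3.3219 ≈ 552.124 ms.

552.1 ms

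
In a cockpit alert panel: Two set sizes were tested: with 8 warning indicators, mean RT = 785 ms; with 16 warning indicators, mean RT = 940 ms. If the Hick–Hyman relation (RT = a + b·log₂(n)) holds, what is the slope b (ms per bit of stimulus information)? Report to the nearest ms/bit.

155 ms/bit

Slope: b = (940 − 785) / (log₂ 16 − log₂ 8) = 155/1.0000 = 155 ms/bit.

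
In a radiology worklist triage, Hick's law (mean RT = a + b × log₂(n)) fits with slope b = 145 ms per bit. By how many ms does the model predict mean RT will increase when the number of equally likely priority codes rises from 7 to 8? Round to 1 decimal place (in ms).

27.9 ms

The intercept a cancels: ΔRT = b·(log₂ n₂ − log₂ n₁) = b·log₂(n₂/n₁).
log₂(8) − log₂(7) = 3 − 2.8074 = 0.1926.
ΔRT = 145 × 0.1926 = 27.934 ms.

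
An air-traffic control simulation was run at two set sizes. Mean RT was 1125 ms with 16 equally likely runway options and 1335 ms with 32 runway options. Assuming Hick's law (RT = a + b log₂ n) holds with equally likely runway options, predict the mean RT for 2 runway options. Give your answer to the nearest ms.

495 ms

Fit slope and intercept:
  b = (1335 − 1125) / (log₂ 32 − log₂ 16) = 210 / (5 − 4) = 210 ms/bit
  a = 1125 − 210 × 4 = 285 ms
Then RT(2) = 285 + 210 × log₂ 2 = 285 + 210 × 1 ≈ 495.000 ms.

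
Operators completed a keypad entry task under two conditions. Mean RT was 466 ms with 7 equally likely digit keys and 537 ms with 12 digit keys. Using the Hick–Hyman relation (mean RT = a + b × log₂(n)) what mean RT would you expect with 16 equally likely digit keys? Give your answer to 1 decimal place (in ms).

574.9 ms

Fit slope and intercept:
  b = (537 − 466) / (log₂ 12 − log₂ 7) = 71 / (3.5850 − 2.8074) = 91.306 ms/bit
  a = 466 − 91.306 × 2.8074 = 209.673 ms
Then RT(16) = 209.673 + 91.306 × log₂ 16 = 209.673 + 91.306 × 4 ≈ 574.895 ms.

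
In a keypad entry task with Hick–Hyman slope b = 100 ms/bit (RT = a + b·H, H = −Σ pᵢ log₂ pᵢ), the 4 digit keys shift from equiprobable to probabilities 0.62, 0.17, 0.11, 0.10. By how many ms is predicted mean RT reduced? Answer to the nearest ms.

The RT saving is b·ΔH. Equiprobable H₀ = log₂(4) = 2.0000 bits; with the given probabilities H = 1.5447 bits.
b·(H₀ − H) = 100 × (2.0000 − 1.5447) = 45.53 ms.

46 ms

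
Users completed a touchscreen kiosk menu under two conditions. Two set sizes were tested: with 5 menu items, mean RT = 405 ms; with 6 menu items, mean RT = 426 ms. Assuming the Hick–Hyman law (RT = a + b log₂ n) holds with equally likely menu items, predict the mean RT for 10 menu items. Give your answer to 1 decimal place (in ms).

484.8 ms

With log₂ n on the abscissa the relation is linear; from the two conditions:
  b = (426 − 405) / (log₂ 6 − log₂ 5) = 21 / (2.5850 − 2.3219) = 79.837 ms/bit
  a = 405 − 79.837 × 2.3219 = 219.623 ms
Then RT(10) = 219.623 + 79.837 × log₂ 10 = 219.623 + 79.837 × 3.3219 ≈ 484.837 ms.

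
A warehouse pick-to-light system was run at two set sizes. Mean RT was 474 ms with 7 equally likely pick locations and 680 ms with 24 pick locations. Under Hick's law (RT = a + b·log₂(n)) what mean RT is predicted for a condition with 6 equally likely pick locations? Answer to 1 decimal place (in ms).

448.2 ms

With log₂ n on the abscissa the relation is linear; from the two conditions:
  b = (680 − 474) / (log₂ 24 − log₂ 7) = 206 / (4.5850 − 2.8074) = 115.886 ms/bit
  a = 474 − 115.886 × 2.8074 = 148.667 ms
Then RT(6) = 148.667 + 115.886 × log₂ 6 = 148.667 + 115.886 × 2.5850 ≈ 448.228 ms.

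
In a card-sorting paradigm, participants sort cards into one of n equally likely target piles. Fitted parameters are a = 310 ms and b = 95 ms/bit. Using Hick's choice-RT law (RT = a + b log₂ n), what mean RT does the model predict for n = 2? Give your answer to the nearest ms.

log₂(2) = 1 bits, so RT = 310 + 95 × 1 ≈ 405.000 ms.

405 ms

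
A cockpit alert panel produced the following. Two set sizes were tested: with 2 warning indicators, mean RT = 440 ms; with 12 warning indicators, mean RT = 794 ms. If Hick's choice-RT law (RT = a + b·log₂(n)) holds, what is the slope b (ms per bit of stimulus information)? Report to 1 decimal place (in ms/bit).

b = (RT₂ − RT₁)/(log₂ n₂ − log₂ n₁) = (794 − 440)/(3.5850 − 1) = 136.946 ms/bit.

136.9 ms/bit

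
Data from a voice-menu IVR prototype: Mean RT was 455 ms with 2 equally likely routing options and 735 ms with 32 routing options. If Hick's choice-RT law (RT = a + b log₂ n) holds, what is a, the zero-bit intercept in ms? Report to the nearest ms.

b = (RT₂ − RT₁)/(log₂ n₂ − log₂ n₁) = (735 − 455)/(5 − 1) = 70 ms/bit.
Intercept: a = 455 − 70·log₂(2) = 385.000 ms.

385 ms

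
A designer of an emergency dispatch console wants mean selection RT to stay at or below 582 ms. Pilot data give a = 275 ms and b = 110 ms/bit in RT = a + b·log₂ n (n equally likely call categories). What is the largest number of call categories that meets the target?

Set 275 + 110·log₂ n ≤ 582 → log₂ n ≤ (582 − 275)/110 = 2.7909.
So n ≤ 2^2.7909 = 6.921; the largest integer n is 6.

6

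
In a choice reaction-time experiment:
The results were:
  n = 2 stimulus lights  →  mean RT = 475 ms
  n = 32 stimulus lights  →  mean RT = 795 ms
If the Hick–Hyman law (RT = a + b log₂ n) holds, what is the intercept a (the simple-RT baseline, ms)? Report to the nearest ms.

The slope on a log₂ axis is (795 − 475) / (5 − 1) = 80 ms/bit.
Intercept: a = 475 − 80·log₂(2) = 395.000 ms.

395 ms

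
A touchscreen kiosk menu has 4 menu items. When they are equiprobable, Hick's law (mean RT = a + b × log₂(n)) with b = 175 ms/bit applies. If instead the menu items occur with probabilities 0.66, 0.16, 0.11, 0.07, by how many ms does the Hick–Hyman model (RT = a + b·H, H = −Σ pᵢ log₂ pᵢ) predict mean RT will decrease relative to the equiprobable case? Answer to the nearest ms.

98 ms

Equiprobable entropy H₀ = log₂ 4 = 2.0000 bits.
Skewed entropy H = −Σ pᵢ log₂ pᵢ = 1.4375 bits.
ΔRT = b·(H₀ − H) = 175 × 0.5625 = 98.44 ms.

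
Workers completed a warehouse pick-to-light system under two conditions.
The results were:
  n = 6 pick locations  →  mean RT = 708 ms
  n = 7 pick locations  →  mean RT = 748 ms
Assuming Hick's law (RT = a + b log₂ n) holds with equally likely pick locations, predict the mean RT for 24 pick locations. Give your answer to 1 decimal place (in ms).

With log₂ n on the abscissa the relation is linear; from the two conditions:
  b = (748 − 708) / (log₂ 7 − log₂ 6) = 40 / (2.8074 − 2.5850) = 179.862 ms/bit
  a = 708 − 179.862 × 2.5850 = 243.063 ms
Then RT(24) = 243.063 + 179.862 × log₂ 24 = 243.063 + 179.862 × 4.5850 ≈ 1067.724 ms.

1067.7 ms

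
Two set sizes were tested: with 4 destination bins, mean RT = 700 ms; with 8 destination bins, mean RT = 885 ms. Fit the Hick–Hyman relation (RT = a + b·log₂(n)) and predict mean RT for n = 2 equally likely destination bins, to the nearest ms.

Fit slope and intercept:
  b = (885 − 700) / (log₂ 8 − log₂ 4) = 185 / (3 − 2) = 185 ms/bit
  a = 700 − 185 × 2 = 330 ms
Then RT(2) = 330 + 185 × log₂ 2 = 330 + 185 × 1 ≈ 515.000 ms.

515 ms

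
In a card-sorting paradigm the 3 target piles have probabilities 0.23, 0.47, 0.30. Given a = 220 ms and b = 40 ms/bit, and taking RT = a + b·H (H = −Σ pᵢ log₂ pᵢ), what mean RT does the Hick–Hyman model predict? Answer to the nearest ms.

H = 0.23·log₂(1/0.23) + 0.47·log₂(1/0.47) + 0.30·log₂(1/0.30) = 1.5207 bits.
RT = 220 + 40 × 1.5207 = 280.83 ms.

281 ms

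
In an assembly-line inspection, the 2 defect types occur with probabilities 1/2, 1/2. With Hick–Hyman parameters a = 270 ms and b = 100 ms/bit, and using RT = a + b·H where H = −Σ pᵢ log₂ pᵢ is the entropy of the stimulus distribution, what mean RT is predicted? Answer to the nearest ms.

Each term −pᵢ log₂ pᵢ: 0.5·1 + 0.5·1; summed, H = 1.000 bits.
Mean RT = a + bH = 270 + 100·1.000 = 370.00 ms.

370 ms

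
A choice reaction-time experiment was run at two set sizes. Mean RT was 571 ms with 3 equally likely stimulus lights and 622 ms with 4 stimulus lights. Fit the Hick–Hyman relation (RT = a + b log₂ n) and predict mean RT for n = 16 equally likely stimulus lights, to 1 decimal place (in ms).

867.8 ms

Fit slope and intercept:
  b = (622 − 571) / (log₂ 4 − log₂ 3) = 51 / (2 − 1.5850) = 122.880 ms/bit
  a = 571 − 122.880 × 1.5850 = 376.239 ms
Then RT(16) = 376.239 + 122.880 × log₂ 16 = 376.239 + 122.880 × 4 ≈ 867.761 ms.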